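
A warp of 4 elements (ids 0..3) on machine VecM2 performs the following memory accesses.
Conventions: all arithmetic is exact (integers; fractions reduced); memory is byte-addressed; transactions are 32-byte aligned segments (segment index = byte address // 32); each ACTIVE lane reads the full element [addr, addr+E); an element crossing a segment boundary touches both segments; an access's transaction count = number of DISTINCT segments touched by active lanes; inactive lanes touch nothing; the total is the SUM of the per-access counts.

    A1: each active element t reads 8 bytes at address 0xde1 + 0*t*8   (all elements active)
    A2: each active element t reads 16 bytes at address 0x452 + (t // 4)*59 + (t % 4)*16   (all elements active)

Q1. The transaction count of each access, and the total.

A1: 1 transaction
A2: 3 transactions

Answer: 1,3; total 4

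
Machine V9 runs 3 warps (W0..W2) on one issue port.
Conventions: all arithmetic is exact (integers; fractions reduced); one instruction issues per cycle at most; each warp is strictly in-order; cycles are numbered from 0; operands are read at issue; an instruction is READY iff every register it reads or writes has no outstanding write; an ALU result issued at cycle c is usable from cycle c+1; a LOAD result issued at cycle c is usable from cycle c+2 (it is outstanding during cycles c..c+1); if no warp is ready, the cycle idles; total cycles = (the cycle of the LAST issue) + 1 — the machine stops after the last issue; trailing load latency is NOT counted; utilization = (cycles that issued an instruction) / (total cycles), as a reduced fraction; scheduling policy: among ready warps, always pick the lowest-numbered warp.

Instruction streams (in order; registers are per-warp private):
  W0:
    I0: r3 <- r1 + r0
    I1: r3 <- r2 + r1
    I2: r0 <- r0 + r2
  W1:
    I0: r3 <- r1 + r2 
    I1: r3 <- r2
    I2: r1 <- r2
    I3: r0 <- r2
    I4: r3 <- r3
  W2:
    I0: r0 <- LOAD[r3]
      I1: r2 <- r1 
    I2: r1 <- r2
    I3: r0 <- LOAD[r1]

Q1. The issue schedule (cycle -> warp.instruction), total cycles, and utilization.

cycle 0: W0.I0
cycle 1: W0.I1
cycle 2: W0.I2
cycle 3: W1.I0
cycle 4: W1.I1
cycle 5: W1.I2
cycle 6: W1.I3
cycle 7: W1.I4
cycle 8: W2.I0
cycle 9: W2.I1
cycle 10: W2.I2
cycle 11: W2.I3

Answer: 12 cycles, utilization 1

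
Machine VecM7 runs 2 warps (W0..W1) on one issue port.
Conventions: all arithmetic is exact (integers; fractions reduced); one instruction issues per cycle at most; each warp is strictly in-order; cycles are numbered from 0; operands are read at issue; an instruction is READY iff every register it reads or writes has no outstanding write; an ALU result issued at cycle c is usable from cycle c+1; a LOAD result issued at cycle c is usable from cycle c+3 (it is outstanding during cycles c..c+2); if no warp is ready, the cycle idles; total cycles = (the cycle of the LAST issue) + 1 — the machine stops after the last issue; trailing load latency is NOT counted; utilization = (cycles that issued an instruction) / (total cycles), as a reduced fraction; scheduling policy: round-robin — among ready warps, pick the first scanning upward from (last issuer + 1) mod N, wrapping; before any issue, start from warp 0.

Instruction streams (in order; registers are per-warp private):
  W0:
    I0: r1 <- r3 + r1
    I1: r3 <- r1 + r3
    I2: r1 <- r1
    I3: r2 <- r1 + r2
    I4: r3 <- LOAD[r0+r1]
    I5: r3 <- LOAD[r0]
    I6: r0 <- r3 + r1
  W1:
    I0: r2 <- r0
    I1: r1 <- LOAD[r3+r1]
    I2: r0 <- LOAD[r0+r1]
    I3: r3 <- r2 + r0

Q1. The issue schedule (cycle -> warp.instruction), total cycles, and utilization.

cycle 0: W0.I0
cycle 1: W1.I0
cycle 2: W0.I1
cycle 3: W1.I1
cycle 4: W0.I2
cycle 5: W0.I3
cycle 6: W1.I2
cycle 7: W0.I4
cycle 8: idle
cycle 9: W1.I3
cycle 10: W0.I5
cycle 11: idle
cycle 12: idle
cycle 13: W0.I6

Answer: 14 cycles, utilization 11/14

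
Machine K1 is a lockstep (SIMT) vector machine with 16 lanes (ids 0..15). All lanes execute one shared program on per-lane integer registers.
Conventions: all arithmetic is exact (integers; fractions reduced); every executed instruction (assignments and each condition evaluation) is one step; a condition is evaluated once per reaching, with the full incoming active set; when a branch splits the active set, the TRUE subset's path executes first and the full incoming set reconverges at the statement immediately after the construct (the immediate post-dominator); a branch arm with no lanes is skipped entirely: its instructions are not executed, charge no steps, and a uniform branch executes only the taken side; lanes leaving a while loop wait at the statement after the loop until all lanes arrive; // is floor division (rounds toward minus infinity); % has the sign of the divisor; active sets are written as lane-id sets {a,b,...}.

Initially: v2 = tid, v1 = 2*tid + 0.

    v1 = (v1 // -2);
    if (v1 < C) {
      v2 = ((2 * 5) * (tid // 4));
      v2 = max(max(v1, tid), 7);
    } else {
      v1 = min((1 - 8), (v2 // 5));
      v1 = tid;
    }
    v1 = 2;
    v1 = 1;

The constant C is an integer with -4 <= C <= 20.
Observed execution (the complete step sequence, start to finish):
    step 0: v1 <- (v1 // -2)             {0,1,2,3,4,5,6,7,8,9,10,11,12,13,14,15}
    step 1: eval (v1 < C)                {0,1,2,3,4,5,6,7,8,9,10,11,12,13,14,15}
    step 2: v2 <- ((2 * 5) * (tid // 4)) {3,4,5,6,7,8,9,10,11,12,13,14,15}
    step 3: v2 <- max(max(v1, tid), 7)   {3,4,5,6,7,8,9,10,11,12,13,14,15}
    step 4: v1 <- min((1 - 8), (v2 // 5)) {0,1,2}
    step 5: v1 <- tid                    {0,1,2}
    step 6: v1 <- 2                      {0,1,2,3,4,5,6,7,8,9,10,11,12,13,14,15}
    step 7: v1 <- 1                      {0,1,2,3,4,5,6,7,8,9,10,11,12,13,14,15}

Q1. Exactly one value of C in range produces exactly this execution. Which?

Answer: C = -2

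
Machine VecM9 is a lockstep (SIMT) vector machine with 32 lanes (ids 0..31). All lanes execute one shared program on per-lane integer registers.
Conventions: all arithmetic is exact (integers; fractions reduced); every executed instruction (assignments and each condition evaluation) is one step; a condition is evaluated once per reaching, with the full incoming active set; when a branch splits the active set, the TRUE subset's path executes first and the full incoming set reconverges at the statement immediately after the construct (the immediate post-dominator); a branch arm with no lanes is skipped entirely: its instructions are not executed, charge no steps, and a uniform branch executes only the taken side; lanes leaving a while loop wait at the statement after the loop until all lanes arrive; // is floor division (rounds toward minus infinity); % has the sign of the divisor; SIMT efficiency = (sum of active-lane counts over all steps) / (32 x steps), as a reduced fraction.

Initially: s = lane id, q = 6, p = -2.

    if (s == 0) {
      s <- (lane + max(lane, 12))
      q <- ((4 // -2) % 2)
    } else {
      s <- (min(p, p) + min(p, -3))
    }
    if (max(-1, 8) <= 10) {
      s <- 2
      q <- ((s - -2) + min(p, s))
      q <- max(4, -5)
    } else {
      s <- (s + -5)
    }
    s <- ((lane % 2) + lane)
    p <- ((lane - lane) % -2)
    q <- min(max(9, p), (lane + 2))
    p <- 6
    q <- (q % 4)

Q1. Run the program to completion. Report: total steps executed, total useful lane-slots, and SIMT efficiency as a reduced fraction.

Answer: 13 steps, 353 useful, 353/416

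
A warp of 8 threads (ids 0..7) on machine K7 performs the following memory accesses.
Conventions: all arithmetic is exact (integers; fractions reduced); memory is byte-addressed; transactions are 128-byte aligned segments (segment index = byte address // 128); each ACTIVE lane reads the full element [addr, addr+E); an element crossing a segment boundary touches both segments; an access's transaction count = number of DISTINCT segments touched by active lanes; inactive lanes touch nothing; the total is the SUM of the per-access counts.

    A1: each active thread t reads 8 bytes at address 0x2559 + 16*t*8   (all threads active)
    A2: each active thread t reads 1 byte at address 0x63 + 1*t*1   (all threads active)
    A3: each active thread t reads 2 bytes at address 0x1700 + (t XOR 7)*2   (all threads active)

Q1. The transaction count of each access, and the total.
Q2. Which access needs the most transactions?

A1: 8 transactions
A2: 1 transaction
A3: 1 transaction

Answer: 8,1,1; total 10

Answer: A1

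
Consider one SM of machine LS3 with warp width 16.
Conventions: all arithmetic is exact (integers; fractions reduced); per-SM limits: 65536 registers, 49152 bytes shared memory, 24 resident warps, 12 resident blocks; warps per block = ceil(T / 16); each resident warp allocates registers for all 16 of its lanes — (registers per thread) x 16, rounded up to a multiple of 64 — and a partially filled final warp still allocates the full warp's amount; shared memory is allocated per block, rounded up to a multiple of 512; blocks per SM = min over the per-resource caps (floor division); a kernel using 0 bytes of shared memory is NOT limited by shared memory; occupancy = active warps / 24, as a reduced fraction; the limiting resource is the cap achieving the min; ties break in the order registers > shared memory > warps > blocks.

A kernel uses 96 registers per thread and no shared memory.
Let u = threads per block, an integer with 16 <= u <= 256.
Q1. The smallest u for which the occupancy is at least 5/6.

Answer: u = 17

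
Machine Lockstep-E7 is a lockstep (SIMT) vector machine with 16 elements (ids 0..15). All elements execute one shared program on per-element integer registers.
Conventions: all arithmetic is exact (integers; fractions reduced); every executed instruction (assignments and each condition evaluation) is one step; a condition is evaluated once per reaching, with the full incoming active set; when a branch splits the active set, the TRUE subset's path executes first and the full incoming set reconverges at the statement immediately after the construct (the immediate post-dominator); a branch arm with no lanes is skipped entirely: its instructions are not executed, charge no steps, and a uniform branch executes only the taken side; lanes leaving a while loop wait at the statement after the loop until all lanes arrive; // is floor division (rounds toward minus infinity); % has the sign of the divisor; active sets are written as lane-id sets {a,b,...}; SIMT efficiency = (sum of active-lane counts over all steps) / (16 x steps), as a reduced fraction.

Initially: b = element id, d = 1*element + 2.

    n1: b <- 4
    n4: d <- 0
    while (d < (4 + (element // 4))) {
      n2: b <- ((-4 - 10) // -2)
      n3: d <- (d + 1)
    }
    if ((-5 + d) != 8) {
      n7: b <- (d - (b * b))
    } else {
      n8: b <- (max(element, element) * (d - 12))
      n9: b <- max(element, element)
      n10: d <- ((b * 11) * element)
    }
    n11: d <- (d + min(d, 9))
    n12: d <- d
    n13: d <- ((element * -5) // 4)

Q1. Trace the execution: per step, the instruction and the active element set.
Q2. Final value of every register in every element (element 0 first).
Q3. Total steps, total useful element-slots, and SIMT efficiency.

step 0: b <- 4                       {0,1,2,3,4,5,6,7,8,9,10,11,12,13,14,15}
step 1: d <- 0                       {0,1,2,3,4,5,6,7,8,9,10,11,12,13,14,15}
step 2: eval (d < (4 + (element // 4))) {0,1,2,3,4,5,6,7,8,9,10,11,12,13,14,15}
step 3: b <- ((-4 - 10) // -2)       {0,1,2,3,4,5,6,7,8,9,10,11,12,13,14,15}
step 4: d <- (d + 1)                 {0,1,2,3,4,5,6,7,8,9,10,11,12,13,14,15}
step 5: eval (d < (4 + (element // 4))) {0,1,2,3,4,5,6,7,8,9,10,11,12,13,14,15}
step 6: b <- ((-4 - 10) // -2)       {0,1,2,3,4,5,6,7,8,9,10,11,12,13,14,15}
step 7: d <- (d + 1)                 {0,1,2,3,4,5,6,7,8,9,10,11,12,13,14,15}
step 8: eval (d < (4 + (element // 4))) {0,1,2,3,4,5,6,7,8,9,10,11,12,13,14,15}
step 9: b <- ((-4 - 10) // -2)       {0,1,2,3,4,5,6,7,8,9,10,11,12,13,14,15}
step 10: d <- (d + 1)                 {0,1,2,3,4,5,6,7,8,9,10,11,12,13,14,15}
step 11: eval (d < (4 + (element // 4))) {0,1,2,3,4,5,6,7,8,9,10,11,12,13,14,15}
step 12: b <- ((-4 - 10) // -2)       {0,1,2,3,4,5,6,7,8,9,10,11,12,13,14,15}
step 13: d <- (d + 1)                 {0,1,2,3,4,5,6,7,8,9,10,11,12,13,14,15}
step 14: eval (d < (4 + (element // 4))) {0,1,2,3,4,5,6,7,8,9,10,11,12,13,14,15}
step 15: b <- ((-4 - 10) // -2)       {4,5,6,7,8,9,10,11,12,13,14,15}
step 16: d <- (d + 1)                 {4,5,6,7,8,9,10,11,12,13,14,15}
step 17: eval (d < (4 + (element // 4))) {4,5,6,7,8,9,10,11,12,13,14,15}
step 18: b <- ((-4 - 10) // -2)       {8,9,10,11,12,13,14,15}
step 19: d <- (d + 1)                 {8,9,10,11,12,13,14,15}
step 20: eval (d < (4 + (element // 4))) {8,9,10,11,12,13,14,15}
step 21: b <- ((-4 - 10) // -2)       {12,13,14,15}
step 22: d <- (d + 1)                 {12,13,14,15}
step 23: eval (d < (4 + (element // 4))) {12,13,14,15}
step 24: eval ((-5 + d) != 8)         {0,1,2,3,4,5,6,7,8,9,10,11,12,13,14,15}
step 25: b <- (d - (b * b))           {0,1,2,3,4,5,6,7,8,9,10,11,12,13,14,15}
step 26: d <- (d + min(d, 9))         {0,1,2,3,4,5,6,7,8,9,10,11,12,13,14,15}
step 27: d <- d                       {0,1,2,3,4,5,6,7,8,9,10,11,12,13,14,15}
step 28: d <- ((element * -5) // 4)   {0,1,2,3,4,5,6,7,8,9,10,11,12,13,14,15}

Answer: 29 steps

b: -45,-45,-45,-45,-44,-44,-44,-44,-43,-43,-43,-43,-42,-42,-42,-42
d: 0,-2,-3,-4,-5,-7,-8,-9,-10,-12,-13,-14,-15,-17,-18,-19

steps = 29; useful = 392; efficiency = 392/464 = 49/58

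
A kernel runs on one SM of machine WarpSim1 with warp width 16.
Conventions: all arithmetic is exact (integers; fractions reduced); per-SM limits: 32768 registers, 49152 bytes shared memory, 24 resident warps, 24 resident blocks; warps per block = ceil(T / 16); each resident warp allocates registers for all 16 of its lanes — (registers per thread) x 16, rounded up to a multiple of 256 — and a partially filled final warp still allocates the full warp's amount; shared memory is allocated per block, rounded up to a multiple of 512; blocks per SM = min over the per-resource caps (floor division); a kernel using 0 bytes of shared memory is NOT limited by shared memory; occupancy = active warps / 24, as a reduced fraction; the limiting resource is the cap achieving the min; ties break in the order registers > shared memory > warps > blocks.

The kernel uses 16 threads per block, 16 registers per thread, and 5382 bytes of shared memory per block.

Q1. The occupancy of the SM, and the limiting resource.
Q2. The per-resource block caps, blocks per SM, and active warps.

Answer: occupancy 1/3, limited by shared memory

registers: 128 blocks
shared memory: 8 blocks
warps: 24 blocks
blocks: 24 blocks

Answer: 8 blocks, 8 active warps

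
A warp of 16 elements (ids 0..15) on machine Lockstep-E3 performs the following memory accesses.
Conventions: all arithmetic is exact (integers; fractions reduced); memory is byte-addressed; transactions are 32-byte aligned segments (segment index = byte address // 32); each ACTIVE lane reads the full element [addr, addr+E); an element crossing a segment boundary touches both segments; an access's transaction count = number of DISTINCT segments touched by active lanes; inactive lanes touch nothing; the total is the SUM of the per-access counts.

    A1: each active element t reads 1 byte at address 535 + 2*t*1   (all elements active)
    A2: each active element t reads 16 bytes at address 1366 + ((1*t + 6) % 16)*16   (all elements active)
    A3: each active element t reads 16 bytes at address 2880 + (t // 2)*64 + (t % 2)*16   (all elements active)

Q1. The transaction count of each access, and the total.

A1: 2 transactions
A2: 9 transactions
A3: 8 transactions

Answer: 2,9,8; total 19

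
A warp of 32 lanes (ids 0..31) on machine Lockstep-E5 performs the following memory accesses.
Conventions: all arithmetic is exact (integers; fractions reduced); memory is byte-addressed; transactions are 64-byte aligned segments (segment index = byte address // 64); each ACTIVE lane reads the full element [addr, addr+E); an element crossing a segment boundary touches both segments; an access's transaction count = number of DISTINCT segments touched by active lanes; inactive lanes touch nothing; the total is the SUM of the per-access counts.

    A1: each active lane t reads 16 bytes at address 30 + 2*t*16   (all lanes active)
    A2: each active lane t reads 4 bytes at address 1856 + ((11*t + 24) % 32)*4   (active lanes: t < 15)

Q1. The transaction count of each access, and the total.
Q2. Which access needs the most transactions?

A1: 17 transactions
A2: 2 transactions

Answer: 17,2; total 19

Answer: A1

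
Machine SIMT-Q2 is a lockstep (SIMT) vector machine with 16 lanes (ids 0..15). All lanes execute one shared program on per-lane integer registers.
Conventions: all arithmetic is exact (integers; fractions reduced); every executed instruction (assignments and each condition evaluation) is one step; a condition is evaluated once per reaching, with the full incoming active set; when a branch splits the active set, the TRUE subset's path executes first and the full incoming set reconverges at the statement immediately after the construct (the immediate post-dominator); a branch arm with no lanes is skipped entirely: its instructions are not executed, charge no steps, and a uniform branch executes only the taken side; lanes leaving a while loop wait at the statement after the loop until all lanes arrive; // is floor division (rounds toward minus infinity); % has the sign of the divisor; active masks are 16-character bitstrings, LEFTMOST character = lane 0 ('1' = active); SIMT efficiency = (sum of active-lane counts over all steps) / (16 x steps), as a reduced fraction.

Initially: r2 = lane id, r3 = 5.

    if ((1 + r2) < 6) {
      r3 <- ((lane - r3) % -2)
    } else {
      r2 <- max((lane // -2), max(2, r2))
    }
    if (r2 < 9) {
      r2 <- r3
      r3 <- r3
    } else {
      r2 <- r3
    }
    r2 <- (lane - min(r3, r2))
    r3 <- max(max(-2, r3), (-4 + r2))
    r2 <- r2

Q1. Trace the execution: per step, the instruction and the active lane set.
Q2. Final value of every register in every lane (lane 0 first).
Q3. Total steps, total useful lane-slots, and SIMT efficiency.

step 0: eval ((1 + r2) < 6)          1111111111111111
step 1: r3 <- ((lane - r3) % -2)     1111100000000000
step 2: r2 <- max((lane // -2), max(2, r2)) 0000011111111111
step 3: eval (r2 < 9)                1111111111111111
step 4: r2 <- r3                     1111111110000000
step 5: r3 <- r3                     1111111110000000
step 6: r2 <- r3                     0000000001111111
step 7: r2 <- (lane - min(r3, r2))   1111111111111111
step 8: r3 <- max(max(-2, r3), (-4 + r2)) 1111111111111111
step 9: r2 <- r2                     1111111111111111

Answer: 10 steps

r2: 1,1,3,3,5,0,1,2,3,4,5,6,7,8,9,10
r3: -1,0,-1,0,1,5,5,5,5,5,5,5,5,5,5,6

steps = 10; useful = 121; efficiency = 121/160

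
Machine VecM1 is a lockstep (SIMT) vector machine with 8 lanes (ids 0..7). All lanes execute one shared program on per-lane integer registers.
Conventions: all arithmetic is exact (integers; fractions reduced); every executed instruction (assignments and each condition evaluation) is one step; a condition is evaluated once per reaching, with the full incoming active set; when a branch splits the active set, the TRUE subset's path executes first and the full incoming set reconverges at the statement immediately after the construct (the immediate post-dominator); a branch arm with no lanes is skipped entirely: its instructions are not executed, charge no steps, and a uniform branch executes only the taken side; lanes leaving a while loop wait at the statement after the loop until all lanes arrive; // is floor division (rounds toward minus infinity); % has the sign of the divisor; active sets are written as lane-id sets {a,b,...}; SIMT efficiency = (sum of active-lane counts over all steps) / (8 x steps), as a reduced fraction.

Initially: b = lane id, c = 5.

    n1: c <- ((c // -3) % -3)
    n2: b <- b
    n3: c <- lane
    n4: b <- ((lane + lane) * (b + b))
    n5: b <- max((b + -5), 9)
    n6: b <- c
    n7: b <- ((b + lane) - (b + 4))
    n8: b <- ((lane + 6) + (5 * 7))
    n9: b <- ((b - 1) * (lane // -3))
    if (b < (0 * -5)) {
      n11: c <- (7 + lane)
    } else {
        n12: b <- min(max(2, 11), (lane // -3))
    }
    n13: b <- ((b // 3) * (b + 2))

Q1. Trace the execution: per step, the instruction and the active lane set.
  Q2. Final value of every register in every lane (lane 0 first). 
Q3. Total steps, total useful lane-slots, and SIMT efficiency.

step 0: c <- ((c // -3) % -3)        {0,1,2,3,4,5,6,7}
step 1: b <- b                       {0,1,2,3,4,5,6,7}
step 2: c <- lane                    {0,1,2,3,4,5,6,7}
step 3: b <- ((lane + lane) * (b + b)) {0,1,2,3,4,5,6,7}
step 4: b <- max((b + -5), 9)        {0,1,2,3,4,5,6,7}
step 5: b <- c                       {0,1,2,3,4,5,6,7}
step 6: b <- ((b + lane) - (b + 4))  {0,1,2,3,4,5,6,7}
step 7: b <- ((lane + 6) + (5 * 7))  {0,1,2,3,4,5,6,7}
step 8: b <- ((b - 1) * (lane // -3)) {0,1,2,3,4,5,6,7}
step 9: eval (b < (0 * -5))          {0,1,2,3,4,5,6,7}
step 10: c <- (7 + lane)              {1,2,3,4,5,6,7}
step 11: b <- min(max(2, 11), (lane // -3)) {0}
step 12: b <- ((b // 3) * (b + 2))    {0,1,2,3,4,5,6,7}

Answer: 13 steps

b: 0,546,560,615,2580,2640,2790,6533
c: 0,8,9,10,11,12,13,14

steps = 13; useful = 96; efficiency = 96/104 = 12/13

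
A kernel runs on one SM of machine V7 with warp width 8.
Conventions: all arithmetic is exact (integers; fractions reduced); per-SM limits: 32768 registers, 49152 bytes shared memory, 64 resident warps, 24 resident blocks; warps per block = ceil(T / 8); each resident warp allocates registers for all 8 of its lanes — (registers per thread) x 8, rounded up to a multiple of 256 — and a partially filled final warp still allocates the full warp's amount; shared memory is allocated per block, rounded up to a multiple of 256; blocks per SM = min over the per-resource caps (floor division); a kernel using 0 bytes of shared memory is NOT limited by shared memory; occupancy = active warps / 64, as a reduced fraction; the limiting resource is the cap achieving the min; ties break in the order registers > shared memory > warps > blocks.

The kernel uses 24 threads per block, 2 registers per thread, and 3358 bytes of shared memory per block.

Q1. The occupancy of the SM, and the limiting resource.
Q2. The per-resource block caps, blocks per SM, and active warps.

Answer: occupancy 39/64, limited by shared memory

registers: 42 blocks
shared memory: 13 blocks
warps: 21 blocks
blocks: 24 blocks

Answer: 13 blocks, 39 active warps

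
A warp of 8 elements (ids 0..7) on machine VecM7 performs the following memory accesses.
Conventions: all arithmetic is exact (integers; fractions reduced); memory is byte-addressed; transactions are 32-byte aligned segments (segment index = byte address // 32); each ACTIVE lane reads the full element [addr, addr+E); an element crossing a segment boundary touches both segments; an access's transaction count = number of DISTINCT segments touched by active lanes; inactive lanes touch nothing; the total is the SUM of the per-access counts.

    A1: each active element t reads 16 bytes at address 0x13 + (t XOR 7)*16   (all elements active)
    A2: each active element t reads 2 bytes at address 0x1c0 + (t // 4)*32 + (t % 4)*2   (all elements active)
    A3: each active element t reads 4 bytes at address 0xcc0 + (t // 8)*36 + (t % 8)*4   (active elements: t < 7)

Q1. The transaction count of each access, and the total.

A1: 5 transactions
A2: 2 transactions
A3: 1 transaction

Answer: 5,2,1; total 8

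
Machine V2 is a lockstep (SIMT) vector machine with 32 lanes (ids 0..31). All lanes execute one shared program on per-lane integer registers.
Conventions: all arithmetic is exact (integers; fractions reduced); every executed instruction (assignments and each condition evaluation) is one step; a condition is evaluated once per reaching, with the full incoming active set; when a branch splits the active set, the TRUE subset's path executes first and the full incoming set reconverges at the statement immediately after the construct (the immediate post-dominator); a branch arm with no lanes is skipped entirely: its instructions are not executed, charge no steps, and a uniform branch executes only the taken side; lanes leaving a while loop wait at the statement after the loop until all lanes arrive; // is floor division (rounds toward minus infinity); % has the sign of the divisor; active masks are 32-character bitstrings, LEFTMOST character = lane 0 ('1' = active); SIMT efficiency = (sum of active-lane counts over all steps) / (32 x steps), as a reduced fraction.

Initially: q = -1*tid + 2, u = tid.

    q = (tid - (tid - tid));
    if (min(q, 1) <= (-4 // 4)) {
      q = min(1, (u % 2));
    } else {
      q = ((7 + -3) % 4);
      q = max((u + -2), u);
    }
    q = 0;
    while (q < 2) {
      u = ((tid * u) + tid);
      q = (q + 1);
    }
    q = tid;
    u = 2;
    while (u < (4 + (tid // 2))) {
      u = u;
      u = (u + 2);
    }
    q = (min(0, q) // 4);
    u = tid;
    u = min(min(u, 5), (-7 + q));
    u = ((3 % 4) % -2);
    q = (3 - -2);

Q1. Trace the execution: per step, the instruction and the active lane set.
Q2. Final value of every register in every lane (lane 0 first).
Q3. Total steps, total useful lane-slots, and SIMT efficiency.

step 0: q <- (tid - (tid - tid))     11111111111111111111111111111111
step 1: eval (min(q, 1) <= (-4 // 4)) 11111111111111111111111111111111
step 2: q <- ((7 + -3) % 4)          11111111111111111111111111111111
step 3: q <- max((u + -2), u)        11111111111111111111111111111111
step 4: q <- 0                       11111111111111111111111111111111
step 5: eval (q < 2)                 11111111111111111111111111111111
step 6: u <- ((tid * u) + tid)       11111111111111111111111111111111
step 7: q <- (q + 1)                 11111111111111111111111111111111
step 8: eval (q < 2)                 11111111111111111111111111111111
step 9: u <- ((tid * u) + tid)       11111111111111111111111111111111
step 10: q <- (q + 1)                 11111111111111111111111111111111
step 11: eval (q < 2)                 11111111111111111111111111111111
step 12: q <- tid                     11111111111111111111111111111111
step 13: u <- 2                       11111111111111111111111111111111
step 14: eval (u < (4 + (tid // 2)))  11111111111111111111111111111111
step 15: u <- u                       11111111111111111111111111111111
step 16: u <- (u + 2)                 11111111111111111111111111111111
step 17: eval (u < (4 + (tid // 2)))  11111111111111111111111111111111
step 18: u <- u                       00111111111111111111111111111111
step 19: u <- (u + 2)                 00111111111111111111111111111111
step 20: eval (u < (4 + (tid // 2)))  00111111111111111111111111111111
step 21: u <- u                       00000011111111111111111111111111
step 22: u <- (u + 2)                 00000011111111111111111111111111
step 23: eval (u < (4 + (tid // 2)))  00000011111111111111111111111111
step 24: u <- u                       00000000001111111111111111111111
step 25: u <- (u + 2)                 00000000001111111111111111111111
step 26: eval (u < (4 + (tid // 2)))  00000000001111111111111111111111
step 27: u <- u                       00000000000000111111111111111111
step 28: u <- (u + 2)                 00000000000000111111111111111111
step 29: eval (u < (4 + (tid // 2)))  00000000000000111111111111111111
step 30: u <- u                       00000000000000000011111111111111
step 31: u <- (u + 2)                 00000000000000000011111111111111
step 32: eval (u < (4 + (tid // 2)))  00000000000000000011111111111111
step 33: u <- u                       00000000000000000000001111111111
step 34: u <- (u + 2)                 00000000000000000000001111111111
step 35: eval (u < (4 + (tid // 2)))  00000000000000000000001111111111
step 36: u <- u                       00000000000000000000000000111111
step 37: u <- (u + 2)                 00000000000000000000000000111111
step 38: eval (u < (4 + (tid // 2)))  00000000000000000000000000111111
step 39: u <- u                       00000000000000000000000000000011
step 40: u <- (u + 2)                 00000000000000000000000000000011
step 41: eval (u < (4 + (tid // 2)))  00000000000000000000000000000011
step 42: q <- (min(0, q) // 4)        11111111111111111111111111111111
step 43: u <- tid                     11111111111111111111111111111111
step 44: u <- min(min(u, 5), (-7 + q)) 11111111111111111111111111111111
step 45: u <- ((3 % 4) % -2)          11111111111111111111111111111111
step 46: q <- (3 - -2)                11111111111111111111111111111111

Answer: 47 steps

q: 5,5,5,5,5,5,5,5,5,5,5,5,5,5,5,5,5,5,5,5,5,5,5,5,5,5,5,5,5,5,5,5
u: -1,-1,-1,-1,-1,-1,-1,-1,-1,-1,-1,-1,-1,-1,-1,-1,-1,-1,-1,-1,-1,-1,-1,-1,-1,-1,-1,-1,-1,-1,-1,-1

steps = 47; useful = 1120; efficiency = 1120/1504 = 35/47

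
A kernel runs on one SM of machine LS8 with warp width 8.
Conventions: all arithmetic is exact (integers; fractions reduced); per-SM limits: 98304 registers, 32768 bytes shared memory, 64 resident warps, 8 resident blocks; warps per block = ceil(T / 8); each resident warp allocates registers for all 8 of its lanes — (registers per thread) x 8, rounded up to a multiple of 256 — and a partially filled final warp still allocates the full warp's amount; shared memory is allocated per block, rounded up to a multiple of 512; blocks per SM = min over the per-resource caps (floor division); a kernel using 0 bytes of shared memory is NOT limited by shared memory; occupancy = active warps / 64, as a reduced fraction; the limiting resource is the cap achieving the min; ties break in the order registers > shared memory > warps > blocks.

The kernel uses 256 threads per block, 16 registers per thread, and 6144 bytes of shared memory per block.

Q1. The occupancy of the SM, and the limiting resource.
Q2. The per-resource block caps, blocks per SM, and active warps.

Answer: occupancy 1, limited by warps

registers: 12 blocks
shared memory: 5 blocks
warps: 2 blocks
blocks: 8 blocks

Answer: 2 blocks, 64 active warps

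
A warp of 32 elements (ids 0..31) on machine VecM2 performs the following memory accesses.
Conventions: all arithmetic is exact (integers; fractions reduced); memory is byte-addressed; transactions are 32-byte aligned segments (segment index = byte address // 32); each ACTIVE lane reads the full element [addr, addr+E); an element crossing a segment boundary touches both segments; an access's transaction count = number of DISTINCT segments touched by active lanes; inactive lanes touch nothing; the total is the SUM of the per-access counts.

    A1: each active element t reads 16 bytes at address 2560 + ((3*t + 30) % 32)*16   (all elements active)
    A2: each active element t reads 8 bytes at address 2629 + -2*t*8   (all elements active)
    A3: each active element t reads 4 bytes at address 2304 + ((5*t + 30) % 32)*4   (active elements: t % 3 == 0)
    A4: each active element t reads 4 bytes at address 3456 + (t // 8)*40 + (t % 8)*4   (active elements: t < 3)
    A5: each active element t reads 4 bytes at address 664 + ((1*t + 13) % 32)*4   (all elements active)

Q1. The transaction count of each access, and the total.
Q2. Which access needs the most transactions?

A1: 16 transactions
A2: 17 transactions
A3: 4 transactions
A4: 1 transaction
A5: 5 transactions

Answer: 16,17,4,1,5; total 43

Answer: A2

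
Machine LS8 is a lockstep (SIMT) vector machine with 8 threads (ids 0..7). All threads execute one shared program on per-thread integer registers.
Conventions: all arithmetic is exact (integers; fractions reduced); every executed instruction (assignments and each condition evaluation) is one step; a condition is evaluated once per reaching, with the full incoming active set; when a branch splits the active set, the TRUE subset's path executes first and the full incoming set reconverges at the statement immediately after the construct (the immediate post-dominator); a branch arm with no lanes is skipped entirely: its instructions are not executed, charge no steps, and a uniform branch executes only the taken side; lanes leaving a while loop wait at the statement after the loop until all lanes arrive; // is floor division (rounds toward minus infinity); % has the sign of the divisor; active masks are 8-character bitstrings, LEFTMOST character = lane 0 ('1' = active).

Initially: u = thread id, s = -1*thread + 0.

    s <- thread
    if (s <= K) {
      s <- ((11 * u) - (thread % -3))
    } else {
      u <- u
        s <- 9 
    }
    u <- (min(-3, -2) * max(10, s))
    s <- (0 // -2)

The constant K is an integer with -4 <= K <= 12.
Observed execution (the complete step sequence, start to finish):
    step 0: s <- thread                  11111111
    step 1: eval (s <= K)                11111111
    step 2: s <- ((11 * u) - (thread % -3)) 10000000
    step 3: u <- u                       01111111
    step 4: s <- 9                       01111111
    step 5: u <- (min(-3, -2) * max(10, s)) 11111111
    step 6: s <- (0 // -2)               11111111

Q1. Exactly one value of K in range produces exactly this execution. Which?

Answer: K = 0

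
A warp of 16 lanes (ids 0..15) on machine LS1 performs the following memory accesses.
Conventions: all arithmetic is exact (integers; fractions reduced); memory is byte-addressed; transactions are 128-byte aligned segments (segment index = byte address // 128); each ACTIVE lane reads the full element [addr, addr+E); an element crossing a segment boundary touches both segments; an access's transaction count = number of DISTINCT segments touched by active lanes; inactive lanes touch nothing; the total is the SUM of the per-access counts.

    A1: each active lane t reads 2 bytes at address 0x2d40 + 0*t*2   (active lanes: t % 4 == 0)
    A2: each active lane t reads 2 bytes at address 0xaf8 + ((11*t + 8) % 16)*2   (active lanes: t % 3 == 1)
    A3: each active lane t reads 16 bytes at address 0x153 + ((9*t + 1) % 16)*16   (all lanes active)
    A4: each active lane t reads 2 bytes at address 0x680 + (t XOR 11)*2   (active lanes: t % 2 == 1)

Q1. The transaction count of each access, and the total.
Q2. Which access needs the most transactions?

A1: 1 transaction
A2: 2 transactions
A3: 3 transactions
A4: 1 transaction

Answer: 1,2,3,1; total 7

Answer: A3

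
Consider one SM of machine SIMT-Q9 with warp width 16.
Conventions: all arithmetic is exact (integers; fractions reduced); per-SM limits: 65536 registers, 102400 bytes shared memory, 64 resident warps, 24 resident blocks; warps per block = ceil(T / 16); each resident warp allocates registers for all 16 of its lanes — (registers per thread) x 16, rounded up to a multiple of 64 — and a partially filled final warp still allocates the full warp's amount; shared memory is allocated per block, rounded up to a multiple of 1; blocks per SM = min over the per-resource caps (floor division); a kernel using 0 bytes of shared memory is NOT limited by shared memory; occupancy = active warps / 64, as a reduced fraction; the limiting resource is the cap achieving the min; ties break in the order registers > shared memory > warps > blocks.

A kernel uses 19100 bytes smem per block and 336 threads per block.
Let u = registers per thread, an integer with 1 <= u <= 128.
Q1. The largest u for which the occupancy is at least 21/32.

Answer: u = 96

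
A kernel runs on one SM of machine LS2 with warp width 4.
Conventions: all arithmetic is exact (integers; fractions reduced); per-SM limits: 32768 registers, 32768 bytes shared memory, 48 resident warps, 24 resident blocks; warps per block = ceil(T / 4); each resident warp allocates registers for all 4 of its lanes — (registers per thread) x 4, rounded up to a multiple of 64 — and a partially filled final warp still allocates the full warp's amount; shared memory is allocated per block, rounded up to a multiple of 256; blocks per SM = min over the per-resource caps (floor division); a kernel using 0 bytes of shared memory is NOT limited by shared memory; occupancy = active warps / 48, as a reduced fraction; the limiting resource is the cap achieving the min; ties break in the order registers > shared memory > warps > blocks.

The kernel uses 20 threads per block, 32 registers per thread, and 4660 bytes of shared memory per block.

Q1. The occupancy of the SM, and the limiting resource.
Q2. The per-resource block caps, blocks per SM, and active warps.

Answer: occupancy 5/8, limited by shared memory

registers: 51 blocks
shared memory: 6 blocks
warps: 9 blocks
blocks: 24 blocks

Answer: 6 blocks, 30 active warps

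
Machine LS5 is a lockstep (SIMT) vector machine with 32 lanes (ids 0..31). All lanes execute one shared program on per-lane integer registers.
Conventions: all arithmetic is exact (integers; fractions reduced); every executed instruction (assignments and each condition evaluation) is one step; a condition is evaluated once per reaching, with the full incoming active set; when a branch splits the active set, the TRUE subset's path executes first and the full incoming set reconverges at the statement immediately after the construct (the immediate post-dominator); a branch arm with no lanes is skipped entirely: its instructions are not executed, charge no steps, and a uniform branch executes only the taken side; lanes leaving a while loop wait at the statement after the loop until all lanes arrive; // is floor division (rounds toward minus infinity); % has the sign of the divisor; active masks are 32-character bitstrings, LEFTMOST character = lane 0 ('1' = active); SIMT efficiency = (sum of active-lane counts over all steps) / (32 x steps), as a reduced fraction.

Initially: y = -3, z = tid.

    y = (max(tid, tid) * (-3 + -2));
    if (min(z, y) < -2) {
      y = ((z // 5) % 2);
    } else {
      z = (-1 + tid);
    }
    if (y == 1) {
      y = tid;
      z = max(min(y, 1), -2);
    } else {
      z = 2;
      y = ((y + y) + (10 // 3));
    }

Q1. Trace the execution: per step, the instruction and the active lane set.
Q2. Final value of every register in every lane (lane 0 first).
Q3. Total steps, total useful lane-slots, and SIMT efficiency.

step 0: y <- (max(tid, tid) * (-3 + -2)) 11111111111111111111111111111111
step 1: eval (min(z, y) < -2)        11111111111111111111111111111111
step 2: y <- ((z // 5) % 2)          01111111111111111111111111111111
step 3: z <- (-1 + tid)              10000000000000000000000000000000
step 4: eval (y == 1)                11111111111111111111111111111111
step 5: y <- tid                     00000111110000011111000001111100
step 6: z <- max(min(y, 1), -2)      00000111110000011111000001111100
step 7: z <- 2                       11111000001111100000111110000011
step 8: y <- ((y + y) + (10 // 3))   11111000001111100000111110000011

Answer: 9 steps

y: 3,3,3,3,3,5,6,7,8,9,3,3,3,3,3,15,16,17,18,19,3,3,3,3,3,25,26,27,28,29,3,3
z: 2,2,2,2,2,1,1,1,1,1,2,2,2,2,2,1,1,1,1,1,2,2,2,2,2,1,1,1,1,1,2,2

steps = 9; useful = 192; efficiency = 192/288 = 2/3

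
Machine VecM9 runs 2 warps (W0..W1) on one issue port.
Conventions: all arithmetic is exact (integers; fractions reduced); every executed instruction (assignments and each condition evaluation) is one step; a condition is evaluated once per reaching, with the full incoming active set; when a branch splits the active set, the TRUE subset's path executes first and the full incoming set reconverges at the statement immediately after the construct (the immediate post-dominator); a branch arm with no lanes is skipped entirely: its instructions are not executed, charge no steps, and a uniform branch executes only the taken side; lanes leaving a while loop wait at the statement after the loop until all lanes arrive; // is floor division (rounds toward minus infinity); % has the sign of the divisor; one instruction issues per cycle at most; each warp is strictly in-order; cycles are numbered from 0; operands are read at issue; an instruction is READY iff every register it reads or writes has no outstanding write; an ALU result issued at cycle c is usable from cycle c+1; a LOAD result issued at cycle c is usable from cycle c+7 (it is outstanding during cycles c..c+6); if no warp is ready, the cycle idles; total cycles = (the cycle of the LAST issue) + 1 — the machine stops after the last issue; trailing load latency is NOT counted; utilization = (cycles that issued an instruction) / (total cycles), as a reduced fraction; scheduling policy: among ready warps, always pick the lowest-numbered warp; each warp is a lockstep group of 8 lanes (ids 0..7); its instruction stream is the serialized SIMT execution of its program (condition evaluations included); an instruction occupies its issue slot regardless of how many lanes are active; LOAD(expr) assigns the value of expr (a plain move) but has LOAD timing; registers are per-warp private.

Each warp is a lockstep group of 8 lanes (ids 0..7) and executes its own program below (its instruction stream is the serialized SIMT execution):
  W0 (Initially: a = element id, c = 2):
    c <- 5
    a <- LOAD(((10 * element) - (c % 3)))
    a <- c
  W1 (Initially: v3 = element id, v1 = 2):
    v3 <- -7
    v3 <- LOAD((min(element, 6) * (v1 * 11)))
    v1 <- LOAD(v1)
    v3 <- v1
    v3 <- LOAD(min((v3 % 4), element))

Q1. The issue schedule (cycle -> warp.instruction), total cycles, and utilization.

cycle 0: W0.I0
cycle 1: W0.I1
cycle 2: W1.I0
cycle 3: W1.I1
cycle 4: W1.I2
cycle 5: idle
cycle 6: idle
cycle 7: idle
cycle 8: W0.I2
cycle 9: idle
cycle 10: idle
cycle 11: W1.I3
cycle 12: W1.I4

Answer: 13 cycles, utilization 8/13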